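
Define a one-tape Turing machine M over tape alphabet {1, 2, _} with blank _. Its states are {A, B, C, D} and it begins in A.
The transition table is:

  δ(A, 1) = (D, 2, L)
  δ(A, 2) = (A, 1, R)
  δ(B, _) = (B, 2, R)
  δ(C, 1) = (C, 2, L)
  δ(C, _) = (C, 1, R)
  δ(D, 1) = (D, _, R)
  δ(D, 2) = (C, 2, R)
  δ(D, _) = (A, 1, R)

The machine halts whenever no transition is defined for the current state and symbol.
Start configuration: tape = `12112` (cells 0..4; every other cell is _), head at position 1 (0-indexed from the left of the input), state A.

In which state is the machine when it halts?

state=A head=1 tape=1[2]112   (A,2)→(A,1,R)
state=A head=2 tape=11[1]12   (A,1)→(D,2,L)
state=D head=1 tape=1[1]212   (D,1)→(D,_,R)
state=D head=2 tape=1_[2]12   (D,2)→(C,2,R)
state=C head=3 tape=1_2[1]2   (C,1)→(C,2,L)
state=C head=2 tape=1_[2]22
No transition is defined for (C, 2); M halts in state C.

C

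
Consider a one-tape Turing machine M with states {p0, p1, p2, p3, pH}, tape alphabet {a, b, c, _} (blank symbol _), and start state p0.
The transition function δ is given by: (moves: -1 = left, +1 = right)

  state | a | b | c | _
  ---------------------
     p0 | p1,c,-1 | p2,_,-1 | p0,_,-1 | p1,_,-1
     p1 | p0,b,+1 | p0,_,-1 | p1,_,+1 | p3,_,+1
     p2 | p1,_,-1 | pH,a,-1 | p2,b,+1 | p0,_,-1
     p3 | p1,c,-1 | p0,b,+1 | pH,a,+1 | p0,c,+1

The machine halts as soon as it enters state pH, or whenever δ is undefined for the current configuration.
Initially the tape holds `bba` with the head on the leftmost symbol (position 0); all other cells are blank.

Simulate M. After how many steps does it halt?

27

p0 | ___[b]ba_   read b → write _, move -1, go to p2
p2 | __[_]_ba_   read _ → write _, move -1, go to p0
p0 | _[_]__ba_   read _ → write _, move -1, go to p1
p1 | [_]___ba_   read _ → write _, move +1, go to p3
p3 | _[_]__ba_   read _ → write c, move +1, go to p0
p0 | _c[_]_ba_   read _ → write _, move -1, go to p1
p1 | _[c]__ba_   read c → write _, move +1, go to p1
p1 | __[_]_ba_   read _ → write _, move +1, go to p3
p3 | ___[_]ba_   read _ → write c, move +1, go to p0
p0 | ___c[b]a_   read b → write _, move -1, go to p2
p2 | ___[c]_a_   read c → write b, move +1, go to p2
p2 | ___b[_]a_   read _ → write _, move -1, go to p0
p0 | ___[b]_a_   read b → write _, move -1, go to p2
p2 | __[_]__a_   read _ → write _, move -1, go to p0
p0 | _[_]___a_   read _ → write _, move -1, go to p1
p1 | [_]____a_   read _ → write _, move +1, go to p3
p3 | _[_]___a_   read _ → write c, move +1, go to p0
p0 | _c[_]__a_   read _ → write _, move -1, go to p1
p1 | _[c]___a_   read c → write _, move +1, go to p1
p1 | __[_]__a_   read _ → write _, move +1, go to p3
p3 | ___[_]_a_   read _ → write c, move +1, go to p0
p0 | ___c[_]a_   read _ → write _, move -1, go to p1
p1 | ___[c]_a_   read c → write _, move +1, go to p1
p1 | ____[_]a_   read _ → write _, move +1, go to p3
p3 | _____[a]_   read a → write c, move -1, go to p1
p1 | ____[_]c_   read _ → write _, move +1, go to p3
p3 | _____[c]_   read c → write a, move +1, go to pH
pH | _____a[_]
M halts after 27 transitions.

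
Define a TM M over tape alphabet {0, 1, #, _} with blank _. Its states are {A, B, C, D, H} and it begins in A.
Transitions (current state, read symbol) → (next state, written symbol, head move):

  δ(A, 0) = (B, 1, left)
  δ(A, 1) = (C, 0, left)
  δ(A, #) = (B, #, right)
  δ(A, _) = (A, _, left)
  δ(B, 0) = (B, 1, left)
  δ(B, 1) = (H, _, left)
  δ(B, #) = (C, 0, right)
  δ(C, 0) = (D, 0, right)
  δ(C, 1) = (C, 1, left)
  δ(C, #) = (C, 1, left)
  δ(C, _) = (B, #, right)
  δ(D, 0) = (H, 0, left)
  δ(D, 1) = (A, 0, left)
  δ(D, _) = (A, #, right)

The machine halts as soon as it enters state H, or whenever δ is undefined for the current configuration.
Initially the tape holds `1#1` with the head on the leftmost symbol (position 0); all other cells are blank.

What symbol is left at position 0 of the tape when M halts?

state=A head=0 tape=__[1]#1   (A,1)→(C,0,left)
state=C head=-1 tape=_[_]0#1   (C,_)→(B,#,right)
state=B head=0 tape=_#[0]#1   (B,0)→(B,1,left)
state=B head=-1 tape=_[#]1#1   (B,#)→(C,0,right)
state=C head=0 tape=_0[1]#1   (C,1)→(C,1,left)
state=C head=-1 tape=_[0]1#1   (C,0)→(D,0,right)
state=D head=0 tape=_0[1]#1   (D,1)→(A,0,left)
state=A head=-1 tape=_[0]0#1   (A,0)→(B,1,left)
state=B head=-2 tape=[_]10#1
Cell 0 holds 0 when M halts.

0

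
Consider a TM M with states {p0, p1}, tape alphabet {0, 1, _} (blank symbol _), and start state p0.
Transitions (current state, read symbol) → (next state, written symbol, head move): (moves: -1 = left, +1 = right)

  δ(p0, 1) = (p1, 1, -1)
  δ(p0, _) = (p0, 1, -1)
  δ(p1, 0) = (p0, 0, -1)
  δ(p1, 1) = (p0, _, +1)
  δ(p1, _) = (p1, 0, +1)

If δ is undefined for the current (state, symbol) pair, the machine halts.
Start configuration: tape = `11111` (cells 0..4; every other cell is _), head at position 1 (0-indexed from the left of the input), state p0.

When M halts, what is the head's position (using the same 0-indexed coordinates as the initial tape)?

state=p0 head=1 tape=1[1]111_   (p0,1)→(p1,1,-1)
state=p1 head=0 tape=[1]1111_   (p1,1)→(p0,_,+1)
state=p0 head=1 tape=_[1]111_   (p0,1)→(p1,1,-1)
state=p1 head=0 tape=[_]1111_   (p1,_)→(p1,0,+1)
state=p1 head=1 tape=0[1]111_   (p1,1)→(p0,_,+1)
state=p0 head=2 tape=0_[1]11_   (p0,1)→(p1,1,-1)
state=p1 head=1 tape=0[_]111_   (p1,_)→(p1,0,+1)
state=p1 head=2 tape=00[1]11_   (p1,1)→(p0,_,+1)
state=p0 head=3 tape=00_[1]1_   (p0,1)→(p1,1,-1)
state=p1 head=2 tape=00[_]11_   (p1,_)→(p1,0,+1)
state=p1 head=3 tape=000[1]1_   (p1,1)→(p0,_,+1)
state=p0 head=4 tape=000_[1]_   (p0,1)→(p1,1,-1)
state=p1 head=3 tape=000[_]1_   (p1,_)→(p1,0,+1)
state=p1 head=4 tape=0000[1]_   (p1,1)→(p0,_,+1)
state=p0 head=5 tape=0000_[_]   (p0,_)→(p0,1,-1)
state=p0 head=4 tape=0000[_]1   (p0,_)→(p0,1,-1)
state=p0 head=3 tape=000[0]11
At halt the head is at cell 3.

3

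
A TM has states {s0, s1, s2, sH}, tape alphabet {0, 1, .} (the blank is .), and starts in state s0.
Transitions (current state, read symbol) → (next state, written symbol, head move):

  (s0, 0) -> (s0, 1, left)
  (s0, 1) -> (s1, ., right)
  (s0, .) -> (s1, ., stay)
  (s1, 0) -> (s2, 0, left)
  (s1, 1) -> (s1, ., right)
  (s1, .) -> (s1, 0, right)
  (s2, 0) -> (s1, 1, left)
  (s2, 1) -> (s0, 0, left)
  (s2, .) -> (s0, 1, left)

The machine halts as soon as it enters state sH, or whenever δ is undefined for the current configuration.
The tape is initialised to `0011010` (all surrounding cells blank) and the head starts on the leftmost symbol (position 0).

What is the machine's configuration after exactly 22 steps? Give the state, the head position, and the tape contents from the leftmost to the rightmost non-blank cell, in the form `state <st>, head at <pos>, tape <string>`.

state s1, head at -2, tape 0111011010

s0 | ...[0]011010   read 0 → write 1, move left, go to s0
s0 | ..[.]1011010   read . → write ., move stay, go to s1
s1 | ..[.]1011010   read . → write 0, move right, go to s1
s1 | ..0[1]011010   read 1 → write ., move right, go to s1
s1 | ..0.[0]11010   read 0 → write 0, move left, go to s2
s2 | ..0[.]011010   read . → write 1, move left, go to s0
s0 | ..[0]1011010   read 0 → write 1, move left, go to s0
s0 | .[.]11011010   read . → write ., move stay, go to s1
s1 | .[.]11011010   read . → write 0, move right, go to s1
s1 | .0[1]1011010   read 1 → write ., move right, go to s1
s1 | .0.[1]011010   read 1 → write ., move right, go to s1
s1 | .0..[0]11010   read 0 → write 0, move left, go to s2
s2 | .0.[.]011010   read . → write 1, move left, go to s0
s0 | .0[.]1011010   read . → write ., move stay, go to s1
s1 | .0[.]1011010   read . → write 0, move right, go to s1
s1 | .00[1]011010   read 1 → write ., move right, go to s1
s1 | .00.[0]11010   read 0 → write 0, move left, go to s2
s2 | .00[.]011010   read . → write 1, move left, go to s0
s0 | .0[0]1011010   read 0 → write 1, move left, go to s0
s0 | .[0]11011010   read 0 → write 1, move left, go to s0
s0 | [.]111011010   read . → write ., move stay, go to s1
s1 | [.]111011010   read . → write 0, move right, go to s1
s1 | 0[1]11011010
After 22 steps: state s1, head at -2, tape 0111011010.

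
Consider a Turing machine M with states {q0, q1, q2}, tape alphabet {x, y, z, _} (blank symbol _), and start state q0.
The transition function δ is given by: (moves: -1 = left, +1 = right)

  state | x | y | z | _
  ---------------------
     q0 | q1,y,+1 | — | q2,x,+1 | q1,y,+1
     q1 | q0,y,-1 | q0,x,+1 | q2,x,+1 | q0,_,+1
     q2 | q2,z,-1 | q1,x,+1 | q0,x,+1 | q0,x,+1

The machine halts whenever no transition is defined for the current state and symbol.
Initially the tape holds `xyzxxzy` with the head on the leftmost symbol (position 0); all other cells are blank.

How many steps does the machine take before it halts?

22

state=q0 head=0 tape=_[x]yzxxzy   (q0,x)→(q1,y,+1)
state=q1 head=1 tape=_y[y]zxxzy   (q1,y)→(q0,x,+1)
state=q0 head=2 tape=_yx[z]xxzy   (q0,z)→(q2,x,+1)
state=q2 head=3 tape=_yxx[x]xzy   (q2,x)→(q2,z,-1)
state=q2 head=2 tape=_yx[x]zxzy   (q2,x)→(q2,z,-1)
state=q2 head=1 tape=_y[x]zzxzy   (q2,x)→(q2,z,-1)
state=q2 head=0 tape=_[y]zzzxzy   (q2,y)→(q1,x,+1)
state=q1 head=1 tape=_x[z]zzxzy   (q1,z)→(q2,x,+1)
state=q2 head=2 tape=_xx[z]zxzy   (q2,z)→(q0,x,+1)
state=q0 head=3 tape=_xxx[z]xzy   (q0,z)→(q2,x,+1)
state=q2 head=4 tape=_xxxx[x]zy   (q2,x)→(q2,z,-1)
state=q2 head=3 tape=_xxx[x]zzy   (q2,x)→(q2,z,-1)
state=q2 head=2 tape=_xx[x]zzzy   (q2,x)→(q2,z,-1)
state=q2 head=1 tape=_x[x]zzzzy   (q2,x)→(q2,z,-1)
state=q2 head=0 tape=_[x]zzzzzy   (q2,x)→(q2,z,-1)
state=q2 head=-1 tape=[_]zzzzzzy   (q2,_)→(q0,x,+1)
state=q0 head=0 tape=x[z]zzzzzy   (q0,z)→(q2,x,+1)
state=q2 head=1 tape=xx[z]zzzzy   (q2,z)→(q0,x,+1)
state=q0 head=2 tape=xxx[z]zzzy   (q0,z)→(q2,x,+1)
state=q2 head=3 tape=xxxx[z]zzy   (q2,z)→(q0,x,+1)
state=q0 head=4 tape=xxxxx[z]zy   (q0,z)→(q2,x,+1)
state=q2 head=5 tape=xxxxxx[z]y   (q2,z)→(q0,x,+1)
state=q0 head=6 tape=xxxxxxx[y]
M halts after 22 transitions.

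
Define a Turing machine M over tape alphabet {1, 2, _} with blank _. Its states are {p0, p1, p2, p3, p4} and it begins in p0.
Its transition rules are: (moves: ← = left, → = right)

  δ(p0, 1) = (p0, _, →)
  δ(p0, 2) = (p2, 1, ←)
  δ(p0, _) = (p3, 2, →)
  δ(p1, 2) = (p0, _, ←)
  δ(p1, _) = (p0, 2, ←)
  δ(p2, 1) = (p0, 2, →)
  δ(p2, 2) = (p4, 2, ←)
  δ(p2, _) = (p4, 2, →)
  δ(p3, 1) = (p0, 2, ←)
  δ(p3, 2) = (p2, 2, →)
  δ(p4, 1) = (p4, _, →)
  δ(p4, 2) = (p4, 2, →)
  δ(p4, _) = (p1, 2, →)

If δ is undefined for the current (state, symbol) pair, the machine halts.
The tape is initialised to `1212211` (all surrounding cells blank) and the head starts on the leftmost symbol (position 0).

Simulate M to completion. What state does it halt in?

state=p0 head=0 tape=[1]212211____   (p0,1)→(p0,_,→)
state=p0 head=1 tape=_[2]12211____   (p0,2)→(p2,1,←)
state=p2 head=0 tape=[_]112211____   (p2,_)→(p4,2,→)
state=p4 head=1 tape=2[1]12211____   (p4,1)→(p4,_,→)
state=p4 head=2 tape=2_[1]2211____   (p4,1)→(p4,_,→)
state=p4 head=3 tape=2__[2]211____   (p4,2)→(p4,2,→)
state=p4 head=4 tape=2__2[2]11____   (p4,2)→(p4,2,→)
state=p4 head=5 tape=2__22[1]1____   (p4,1)→(p4,_,→)
state=p4 head=6 tape=2__22_[1]____   (p4,1)→(p4,_,→)
state=p4 head=7 tape=2__22__[_]___   (p4,_)→(p1,2,→)
state=p1 head=8 tape=2__22__2[_]__   (p1,_)→(p0,2,←)
state=p0 head=7 tape=2__22__[2]2__   (p0,2)→(p2,1,←)
state=p2 head=6 tape=2__22_[_]12__   (p2,_)→(p4,2,→)
state=p4 head=7 tape=2__22_2[1]2__   (p4,1)→(p4,_,→)
state=p4 head=8 tape=2__22_2_[2]__   (p4,2)→(p4,2,→)
state=p4 head=9 tape=2__22_2_2[_]_   (p4,_)→(p1,2,→)
state=p1 head=10 tape=2__22_2_22[_]   (p1,_)→(p0,2,←)
state=p0 head=9 tape=2__22_2_2[2]2   (p0,2)→(p2,1,←)
state=p2 head=8 tape=2__22_2_[2]12   (p2,2)→(p4,2,←)
state=p4 head=7 tape=2__22_2[_]212   (p4,_)→(p1,2,→)
state=p1 head=8 tape=2__22_22[2]12   (p1,2)→(p0,_,←)
state=p0 head=7 tape=2__22_2[2]_12   (p0,2)→(p2,1,←)
state=p2 head=6 tape=2__22_[2]1_12   (p2,2)→(p4,2,←)
state=p4 head=5 tape=2__22[_]21_12   (p4,_)→(p1,2,→)
state=p1 head=6 tape=2__222[2]1_12   (p1,2)→(p0,_,←)
state=p0 head=5 tape=2__22[2]_1_12   (p0,2)→(p2,1,←)
state=p2 head=4 tape=2__2[2]1_1_12   (p2,2)→(p4,2,←)
state=p4 head=3 tape=2__[2]21_1_12   (p4,2)→(p4,2,→)
state=p4 head=4 tape=2__2[2]1_1_12   (p4,2)→(p4,2,→)
state=p4 head=5 tape=2__22[1]_1_12   (p4,1)→(p4,_,→)
state=p4 head=6 tape=2__22_[_]1_12   (p4,_)→(p1,2,→)
state=p1 head=7 tape=2__22_2[1]_12
No transition is defined for (p1, 1); M halts in state p1.

p1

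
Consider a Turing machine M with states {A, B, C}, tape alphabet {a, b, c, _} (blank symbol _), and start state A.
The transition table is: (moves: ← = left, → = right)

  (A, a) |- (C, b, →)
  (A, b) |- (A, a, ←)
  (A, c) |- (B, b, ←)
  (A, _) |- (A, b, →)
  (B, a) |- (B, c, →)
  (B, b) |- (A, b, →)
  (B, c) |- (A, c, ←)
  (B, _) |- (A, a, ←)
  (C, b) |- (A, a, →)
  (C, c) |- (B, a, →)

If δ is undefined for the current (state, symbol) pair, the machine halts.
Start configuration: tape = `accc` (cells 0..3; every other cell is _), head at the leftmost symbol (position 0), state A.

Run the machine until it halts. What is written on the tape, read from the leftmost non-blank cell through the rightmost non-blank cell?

A | [a]ccc_   read a → write b, move →, go to C
C | b[c]cc_   read c → write a, move →, go to B
B | ba[c]c_   read c → write c, move ←, go to A
A | b[a]cc_   read a → write b, move →, go to C
C | bb[c]c_   read c → write a, move →, go to B
B | bba[c]_   read c → write c, move ←, go to A
A | bb[a]c_   read a → write b, move →, go to C
C | bbb[c]_   read c → write a, move →, go to B
B | bbba[_]   read _ → write a, move ←, go to A
A | bbb[a]a   read a → write b, move →, go to C
C | bbbb[a]
The non-blank tape span at halt is bbbba.

bbbba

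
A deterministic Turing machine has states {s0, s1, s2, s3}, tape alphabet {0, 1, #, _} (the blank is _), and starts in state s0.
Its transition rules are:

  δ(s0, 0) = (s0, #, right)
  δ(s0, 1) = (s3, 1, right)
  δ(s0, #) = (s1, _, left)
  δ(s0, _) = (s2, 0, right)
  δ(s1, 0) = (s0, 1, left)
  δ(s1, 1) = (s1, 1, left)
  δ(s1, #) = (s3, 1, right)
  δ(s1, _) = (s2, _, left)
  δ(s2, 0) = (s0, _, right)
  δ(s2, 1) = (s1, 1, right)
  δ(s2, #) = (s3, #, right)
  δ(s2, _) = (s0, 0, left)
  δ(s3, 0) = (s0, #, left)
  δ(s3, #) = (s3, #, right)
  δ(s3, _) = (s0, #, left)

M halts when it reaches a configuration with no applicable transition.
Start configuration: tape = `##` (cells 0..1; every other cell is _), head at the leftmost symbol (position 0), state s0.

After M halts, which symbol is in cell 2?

#

state=s0 head=0 tape=___[#]#_   (s0,#)→(s1,_,left)
state=s1 head=-1 tape=__[_]_#_   (s1,_)→(s2,_,left)
state=s2 head=-2 tape=_[_]__#_   (s2,_)→(s0,0,left)
state=s0 head=-3 tape=[_]0__#_   (s0,_)→(s2,0,right)
state=s2 head=-2 tape=0[0]__#_   (s2,0)→(s0,_,right)
state=s0 head=-1 tape=0_[_]_#_   (s0,_)→(s2,0,right)
state=s2 head=0 tape=0_0[_]#_   (s2,_)→(s0,0,left)
state=s0 head=-1 tape=0_[0]0#_   (s0,0)→(s0,#,right)
state=s0 head=0 tape=0_#[0]#_   (s0,0)→(s0,#,right)
state=s0 head=1 tape=0_##[#]_   (s0,#)→(s1,_,left)
state=s1 head=0 tape=0_#[#]__   (s1,#)→(s3,1,right)
state=s3 head=1 tape=0_#1[_]_   (s3,_)→(s0,#,left)
state=s0 head=0 tape=0_#[1]#_   (s0,1)→(s3,1,right)
state=s3 head=1 tape=0_#1[#]_   (s3,#)→(s3,#,right)
state=s3 head=2 tape=0_#1#[_]   (s3,_)→(s0,#,left)
state=s0 head=1 tape=0_#1[#]#   (s0,#)→(s1,_,left)
state=s1 head=0 tape=0_#[1]_#   (s1,1)→(s1,1,left)
state=s1 head=-1 tape=0_[#]1_#   (s1,#)→(s3,1,right)
state=s3 head=0 tape=0_1[1]_#
Cell 2 holds # when M halts.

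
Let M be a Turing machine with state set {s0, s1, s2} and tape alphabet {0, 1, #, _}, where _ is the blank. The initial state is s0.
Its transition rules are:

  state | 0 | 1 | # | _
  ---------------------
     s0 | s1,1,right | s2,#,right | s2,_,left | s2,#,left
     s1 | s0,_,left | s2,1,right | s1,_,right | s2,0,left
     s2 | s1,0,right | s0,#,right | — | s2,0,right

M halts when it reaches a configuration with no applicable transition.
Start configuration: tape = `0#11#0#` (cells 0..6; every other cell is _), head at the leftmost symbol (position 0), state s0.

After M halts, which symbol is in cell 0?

s0 | [0]#11#0#   read 0 → write 1, move right, go to s1
s1 | 1[#]11#0#   read # → write _, move right, go to s1
s1 | 1_[1]1#0#   read 1 → write 1, move right, go to s2
s2 | 1_1[1]#0#   read 1 → write #, move right, go to s0
s0 | 1_1#[#]0#   read # → write _, move left, go to s2
s2 | 1_1[#]_0#
Cell 0 holds 1 when M halts.

1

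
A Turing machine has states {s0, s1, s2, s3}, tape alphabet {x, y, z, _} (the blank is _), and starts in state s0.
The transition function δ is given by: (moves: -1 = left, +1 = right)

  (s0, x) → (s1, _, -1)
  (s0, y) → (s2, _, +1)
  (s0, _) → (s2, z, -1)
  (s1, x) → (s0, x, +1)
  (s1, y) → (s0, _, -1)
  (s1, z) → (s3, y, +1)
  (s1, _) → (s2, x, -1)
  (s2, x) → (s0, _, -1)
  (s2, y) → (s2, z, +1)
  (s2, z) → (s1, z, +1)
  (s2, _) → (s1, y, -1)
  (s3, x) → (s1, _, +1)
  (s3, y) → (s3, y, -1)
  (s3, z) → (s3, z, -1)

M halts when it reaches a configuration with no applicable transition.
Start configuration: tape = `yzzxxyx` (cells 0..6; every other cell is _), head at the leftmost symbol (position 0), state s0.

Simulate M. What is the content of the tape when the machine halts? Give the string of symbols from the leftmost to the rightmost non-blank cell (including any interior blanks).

state=s0 head=0 tape=[y]zzxxyx   (s0,y)→(s2,_,+1)
state=s2 head=1 tape=_[z]zxxyx   (s2,z)→(s1,z,+1)
state=s1 head=2 tape=_z[z]xxyx   (s1,z)→(s3,y,+1)
state=s3 head=3 tape=_zy[x]xyx   (s3,x)→(s1,_,+1)
state=s1 head=4 tape=_zy_[x]yx   (s1,x)→(s0,x,+1)
state=s0 head=5 tape=_zy_x[y]x   (s0,y)→(s2,_,+1)
state=s2 head=6 tape=_zy_x_[x]   (s2,x)→(s0,_,-1)
state=s0 head=5 tape=_zy_x[_]_   (s0,_)→(s2,z,-1)
state=s2 head=4 tape=_zy_[x]z_   (s2,x)→(s0,_,-1)
state=s0 head=3 tape=_zy[_]_z_   (s0,_)→(s2,z,-1)
state=s2 head=2 tape=_z[y]z_z_   (s2,y)→(s2,z,+1)
state=s2 head=3 tape=_zz[z]_z_   (s2,z)→(s1,z,+1)
state=s1 head=4 tape=_zzz[_]z_   (s1,_)→(s2,x,-1)
state=s2 head=3 tape=_zz[z]xz_   (s2,z)→(s1,z,+1)
state=s1 head=4 tape=_zzz[x]z_   (s1,x)→(s0,x,+1)
state=s0 head=5 tape=_zzzx[z]_
The non-blank tape span at halt is zzzxz.

zzzxz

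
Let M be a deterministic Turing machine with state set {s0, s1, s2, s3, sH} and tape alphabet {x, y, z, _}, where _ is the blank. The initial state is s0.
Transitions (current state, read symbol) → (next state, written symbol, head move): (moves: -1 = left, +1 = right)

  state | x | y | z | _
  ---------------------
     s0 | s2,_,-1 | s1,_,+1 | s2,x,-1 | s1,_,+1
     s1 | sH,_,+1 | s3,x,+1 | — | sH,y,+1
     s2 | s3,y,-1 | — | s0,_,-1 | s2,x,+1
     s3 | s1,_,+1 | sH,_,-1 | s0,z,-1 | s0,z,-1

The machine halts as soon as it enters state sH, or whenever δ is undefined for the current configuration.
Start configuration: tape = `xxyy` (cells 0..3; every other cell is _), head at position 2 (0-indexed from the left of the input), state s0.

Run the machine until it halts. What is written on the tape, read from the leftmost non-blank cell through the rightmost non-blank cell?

state=s0 head=2 tape=__xx[y]y_   (s0,y)→(s1,_,+1)
state=s1 head=3 tape=__xx_[y]_   (s1,y)→(s3,x,+1)
state=s3 head=4 tape=__xx_x[_]   (s3,_)→(s0,z,-1)
state=s0 head=3 tape=__xx_[x]z   (s0,x)→(s2,_,-1)
state=s2 head=2 tape=__xx[_]_z   (s2,_)→(s2,x,+1)
state=s2 head=3 tape=__xxx[_]z   (s2,_)→(s2,x,+1)
state=s2 head=4 tape=__xxxx[z]   (s2,z)→(s0,_,-1)
state=s0 head=3 tape=__xxx[x]_   (s0,x)→(s2,_,-1)
state=s2 head=2 tape=__xx[x]__   (s2,x)→(s3,y,-1)
state=s3 head=1 tape=__x[x]y__   (s3,x)→(s1,_,+1)
state=s1 head=2 tape=__x_[y]__   (s1,y)→(s3,x,+1)
state=s3 head=3 tape=__x_x[_]_   (s3,_)→(s0,z,-1)
state=s0 head=2 tape=__x_[x]z_   (s0,x)→(s2,_,-1)
state=s2 head=1 tape=__x[_]_z_   (s2,_)→(s2,x,+1)
state=s2 head=2 tape=__xx[_]z_   (s2,_)→(s2,x,+1)
state=s2 head=3 tape=__xxx[z]_   (s2,z)→(s0,_,-1)
state=s0 head=2 tape=__xx[x]__   (s0,x)→(s2,_,-1)
state=s2 head=1 tape=__x[x]___   (s2,x)→(s3,y,-1)
state=s3 head=0 tape=__[x]y___   (s3,x)→(s1,_,+1)
state=s1 head=1 tape=___[y]___   (s1,y)→(s3,x,+1)
state=s3 head=2 tape=___x[_]__   (s3,_)→(s0,z,-1)
state=s0 head=1 tape=___[x]z__   (s0,x)→(s2,_,-1)
state=s2 head=0 tape=__[_]_z__   (s2,_)→(s2,x,+1)
state=s2 head=1 tape=__x[_]z__   (s2,_)→(s2,x,+1)
state=s2 head=2 tape=__xx[z]__   (s2,z)→(s0,_,-1)
state=s0 head=1 tape=__x[x]___   (s0,x)→(s2,_,-1)
state=s2 head=0 tape=__[x]____   (s2,x)→(s3,y,-1)
state=s3 head=-1 tape=_[_]y____   (s3,_)→(s0,z,-1)
state=s0 head=-2 tape=[_]zy____   (s0,_)→(s1,_,+1)
state=s1 head=-1 tape=_[z]y____
The non-blank tape span at halt is zy.

zy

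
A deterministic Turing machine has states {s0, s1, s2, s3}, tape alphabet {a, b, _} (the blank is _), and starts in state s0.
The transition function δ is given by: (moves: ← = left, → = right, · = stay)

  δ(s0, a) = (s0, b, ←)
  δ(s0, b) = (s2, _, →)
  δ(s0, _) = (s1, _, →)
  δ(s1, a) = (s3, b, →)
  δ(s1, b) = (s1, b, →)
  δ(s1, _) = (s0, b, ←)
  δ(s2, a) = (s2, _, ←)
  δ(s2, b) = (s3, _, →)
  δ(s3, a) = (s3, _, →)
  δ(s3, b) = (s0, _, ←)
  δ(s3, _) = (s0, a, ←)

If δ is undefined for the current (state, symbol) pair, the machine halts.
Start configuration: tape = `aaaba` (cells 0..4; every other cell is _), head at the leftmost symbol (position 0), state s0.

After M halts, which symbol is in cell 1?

b

s0 | _[a]aaba_   read a → write b, move ←, go to s0
s0 | [_]baaba_   read _ → write _, move →, go to s1
s1 | _[b]aaba_   read b → write b, move →, go to s1
s1 | _b[a]aba_   read a → write b, move →, go to s3
s3 | _bb[a]ba_   read a → write _, move →, go to s3
s3 | _bb_[b]a_   read b → write _, move ←, go to s0
s0 | _bb[_]_a_   read _ → write _, move →, go to s1
s1 | _bb_[_]a_   read _ → write b, move ←, go to s0
s0 | _bb[_]ba_   read _ → write _, move →, go to s1
s1 | _bb_[b]a_   read b → write b, move →, go to s1
s1 | _bb_b[a]_   read a → write b, move →, go to s3
s3 | _bb_bb[_]   read _ → write a, move ←, go to s0
s0 | _bb_b[b]a   read b → write _, move →, go to s2
s2 | _bb_b_[a]   read a → write _, move ←, go to s2
s2 | _bb_b[_]_
Cell 1 holds b when M halts.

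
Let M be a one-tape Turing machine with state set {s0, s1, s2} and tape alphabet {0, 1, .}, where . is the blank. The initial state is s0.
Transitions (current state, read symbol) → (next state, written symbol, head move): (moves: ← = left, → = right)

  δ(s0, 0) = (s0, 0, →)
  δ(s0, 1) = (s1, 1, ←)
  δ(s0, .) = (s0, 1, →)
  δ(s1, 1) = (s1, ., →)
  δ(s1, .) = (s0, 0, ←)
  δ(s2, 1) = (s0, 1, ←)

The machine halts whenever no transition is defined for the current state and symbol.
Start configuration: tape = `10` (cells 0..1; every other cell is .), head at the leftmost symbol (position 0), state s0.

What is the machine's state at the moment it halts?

s0 | ..[1]0   read 1 → write 1, move ←, go to s1
s1 | .[.]10   read . → write 0, move ←, go to s0
s0 | [.]010   read . → write 1, move →, go to s0
s0 | 1[0]10   read 0 → write 0, move →, go to s0
s0 | 10[1]0   read 1 → write 1, move ←, go to s1
s1 | 1[0]10
No transition is defined for (s1, 0); M halts in state s1.

s1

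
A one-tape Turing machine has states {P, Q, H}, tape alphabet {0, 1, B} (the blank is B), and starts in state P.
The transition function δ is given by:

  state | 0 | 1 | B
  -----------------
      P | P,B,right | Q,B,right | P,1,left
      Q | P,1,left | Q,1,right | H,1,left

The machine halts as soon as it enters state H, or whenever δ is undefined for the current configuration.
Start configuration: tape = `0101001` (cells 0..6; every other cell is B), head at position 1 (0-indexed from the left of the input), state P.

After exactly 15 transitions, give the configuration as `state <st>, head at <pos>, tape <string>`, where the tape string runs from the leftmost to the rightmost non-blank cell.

P | 0[1]01001B   read 1 → write B, move right, go to Q
Q | 0B[0]1001B   read 0 → write 1, move left, go to P
P | 0[B]11001B   read B → write 1, move left, go to P
P | [0]111001B   read 0 → write B, move right, go to P
P | B[1]11001B   read 1 → write B, move right, go to Q
Q | BB[1]1001B   read 1 → write 1, move right, go to Q
Q | BB1[1]001B   read 1 → write 1, move right, go to Q
Q | BB11[0]01B   read 0 → write 1, move left, go to P
P | BB1[1]101B   read 1 → write B, move right, go to Q
Q | BB1B[1]01B   read 1 → write 1, move right, go to Q
Q | BB1B1[0]1B   read 0 → write 1, move left, go to P
P | BB1B[1]11B   read 1 → write B, move right, go to Q
Q | BB1BB[1]1B   read 1 → write 1, move right, go to Q
Q | BB1BB1[1]B   read 1 → write 1, move right, go to Q
Q | BB1BB11[B]   read B → write 1, move left, go to H
H | BB1BB1[1]1
After 15 steps: state H, head at 6, tape 1BB111.

state H, head at 6, tape 1BB111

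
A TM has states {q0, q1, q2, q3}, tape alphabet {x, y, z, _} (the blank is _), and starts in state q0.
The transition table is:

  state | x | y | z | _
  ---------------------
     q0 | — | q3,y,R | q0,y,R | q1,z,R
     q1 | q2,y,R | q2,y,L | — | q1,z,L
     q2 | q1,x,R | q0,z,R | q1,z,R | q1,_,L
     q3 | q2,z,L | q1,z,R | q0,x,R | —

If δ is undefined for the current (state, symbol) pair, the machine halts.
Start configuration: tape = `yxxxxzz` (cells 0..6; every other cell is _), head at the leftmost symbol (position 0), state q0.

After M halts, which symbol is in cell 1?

q0 | [y]xxxxzz   read y → write y, move R, go to q3
q3 | y[x]xxxzz   read x → write z, move L, go to q2
q2 | [y]zxxxzz   read y → write z, move R, go to q0
q0 | z[z]xxxzz   read z → write y, move R, go to q0
q0 | zy[x]xxzz
Cell 1 holds y when M halts.

y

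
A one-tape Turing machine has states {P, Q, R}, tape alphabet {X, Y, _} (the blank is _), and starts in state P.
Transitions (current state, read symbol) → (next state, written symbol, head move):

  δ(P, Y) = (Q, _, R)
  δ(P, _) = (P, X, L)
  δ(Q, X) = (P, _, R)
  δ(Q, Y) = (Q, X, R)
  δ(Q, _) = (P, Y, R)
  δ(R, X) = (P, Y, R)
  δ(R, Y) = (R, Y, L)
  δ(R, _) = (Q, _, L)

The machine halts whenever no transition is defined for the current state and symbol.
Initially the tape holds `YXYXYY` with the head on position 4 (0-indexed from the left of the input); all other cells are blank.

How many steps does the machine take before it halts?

9

state=P head=4 tape=YXYX[Y]Y___   (P,Y)→(Q,_,R)
state=Q head=5 tape=YXYX_[Y]___   (Q,Y)→(Q,X,R)
state=Q head=6 tape=YXYX_X[_]__   (Q,_)→(P,Y,R)
state=P head=7 tape=YXYX_XY[_]_   (P,_)→(P,X,L)
state=P head=6 tape=YXYX_X[Y]X_   (P,Y)→(Q,_,R)
state=Q head=7 tape=YXYX_X_[X]_   (Q,X)→(P,_,R)
state=P head=8 tape=YXYX_X__[_]   (P,_)→(P,X,L)
state=P head=7 tape=YXYX_X_[_]X   (P,_)→(P,X,L)
state=P head=6 tape=YXYX_X[_]XX   (P,_)→(P,X,L)
state=P head=5 tape=YXYX_[X]XXX
M halts after 9 transitions.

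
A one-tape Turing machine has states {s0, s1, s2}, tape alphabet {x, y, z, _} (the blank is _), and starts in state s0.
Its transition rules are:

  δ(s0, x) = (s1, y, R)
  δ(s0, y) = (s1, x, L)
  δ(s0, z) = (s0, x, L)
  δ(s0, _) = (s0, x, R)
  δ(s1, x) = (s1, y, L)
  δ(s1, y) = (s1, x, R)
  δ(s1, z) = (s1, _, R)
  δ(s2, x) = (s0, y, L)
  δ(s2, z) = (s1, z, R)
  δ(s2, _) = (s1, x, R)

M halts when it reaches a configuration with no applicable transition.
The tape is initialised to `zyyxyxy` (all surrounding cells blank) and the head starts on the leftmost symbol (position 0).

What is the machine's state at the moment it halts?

s0 | __[z]yyxyxy   read z → write x, move L, go to s0
s0 | _[_]xyyxyxy   read _ → write x, move R, go to s0
s0 | _x[x]yyxyxy   read x → write y, move R, go to s1
s1 | _xy[y]yxyxy   read y → write x, move R, go to s1
s1 | _xyx[y]xyxy   read y → write x, move R, go to s1
s1 | _xyxx[x]yxy   read x → write y, move L, go to s1
s1 | _xyx[x]yyxy   read x → write y, move L, go to s1
s1 | _xy[x]yyyxy   read x → write y, move L, go to s1
s1 | _x[y]yyyyxy   read y → write x, move R, go to s1
s1 | _xx[y]yyyxy   read y → write x, move R, go to s1
s1 | _xxx[y]yyxy   read y → write x, move R, go to s1
s1 | _xxxx[y]yxy   read y → write x, move R, go to s1
s1 | _xxxxx[y]xy   read y → write x, move R, go to s1
s1 | _xxxxxx[x]y   read x → write y, move L, go to s1
s1 | _xxxxx[x]yy   read x → write y, move L, go to s1
s1 | _xxxx[x]yyy   read x → write y, move L, go to s1
s1 | _xxx[x]yyyy   read x → write y, move L, go to s1
s1 | _xx[x]yyyyy   read x → write y, move L, go to s1
s1 | _x[x]yyyyyy   read x → write y, move L, go to s1
s1 | _[x]yyyyyyy   read x → write y, move L, go to s1
s1 | [_]yyyyyyyy
No transition is defined for (s1, _); M halts in state s1.

s1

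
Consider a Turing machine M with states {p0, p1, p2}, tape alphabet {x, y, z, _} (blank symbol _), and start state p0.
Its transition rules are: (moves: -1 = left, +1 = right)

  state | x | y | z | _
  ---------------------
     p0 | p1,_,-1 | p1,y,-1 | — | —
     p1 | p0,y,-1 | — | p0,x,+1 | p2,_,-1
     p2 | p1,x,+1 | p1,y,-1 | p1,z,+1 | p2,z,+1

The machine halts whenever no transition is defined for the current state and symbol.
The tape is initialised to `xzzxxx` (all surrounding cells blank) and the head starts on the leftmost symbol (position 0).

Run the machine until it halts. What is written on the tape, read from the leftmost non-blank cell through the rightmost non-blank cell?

p0 | __[x]zzxxx   read x → write _, move -1, go to p1
p1 | _[_]_zzxxx   read _ → write _, move -1, go to p2
p2 | [_]__zzxxx   read _ → write z, move +1, go to p2
p2 | z[_]_zzxxx   read _ → write z, move +1, go to p2
p2 | zz[_]zzxxx   read _ → write z, move +1, go to p2
p2 | zzz[z]zxxx   read z → write z, move +1, go to p1
p1 | zzzz[z]xxx   read z → write x, move +1, go to p0
p0 | zzzzx[x]xx   read x → write _, move -1, go to p1
p1 | zzzz[x]_xx   read x → write y, move -1, go to p0
p0 | zzz[z]y_xx
The non-blank tape span at halt is zzzzy_xx.

zzzzy_xx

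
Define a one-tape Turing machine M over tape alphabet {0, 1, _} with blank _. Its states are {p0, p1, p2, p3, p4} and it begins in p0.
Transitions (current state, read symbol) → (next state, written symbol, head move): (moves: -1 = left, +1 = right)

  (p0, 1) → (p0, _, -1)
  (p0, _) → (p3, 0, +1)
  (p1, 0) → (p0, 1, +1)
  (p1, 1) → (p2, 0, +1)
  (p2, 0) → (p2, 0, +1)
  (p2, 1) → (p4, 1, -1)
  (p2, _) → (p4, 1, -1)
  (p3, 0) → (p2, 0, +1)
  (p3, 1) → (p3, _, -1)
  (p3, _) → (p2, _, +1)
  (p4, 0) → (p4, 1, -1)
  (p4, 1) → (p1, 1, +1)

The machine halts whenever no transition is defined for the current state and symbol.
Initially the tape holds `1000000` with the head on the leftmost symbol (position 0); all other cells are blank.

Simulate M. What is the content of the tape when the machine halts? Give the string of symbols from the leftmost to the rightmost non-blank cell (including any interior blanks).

0_1111111

state=p0 head=0 tape=_[1]000000_   (p0,1)→(p0,_,-1)
state=p0 head=-1 tape=[_]_000000_   (p0,_)→(p3,0,+1)
state=p3 head=0 tape=0[_]000000_   (p3,_)→(p2,_,+1)
state=p2 head=1 tape=0_[0]00000_   (p2,0)→(p2,0,+1)
state=p2 head=2 tape=0_0[0]0000_   (p2,0)→(p2,0,+1)
state=p2 head=3 tape=0_00[0]000_   (p2,0)→(p2,0,+1)
state=p2 head=4 tape=0_000[0]00_   (p2,0)→(p2,0,+1)
state=p2 head=5 tape=0_0000[0]0_   (p2,0)→(p2,0,+1)
state=p2 head=6 tape=0_00000[0]_   (p2,0)→(p2,0,+1)
state=p2 head=7 tape=0_000000[_]   (p2,_)→(p4,1,-1)
state=p4 head=6 tape=0_00000[0]1   (p4,0)→(p4,1,-1)
state=p4 head=5 tape=0_0000[0]11   (p4,0)→(p4,1,-1)
state=p4 head=4 tape=0_000[0]111   (p4,0)→(p4,1,-1)
state=p4 head=3 tape=0_00[0]1111   (p4,0)→(p4,1,-1)
state=p4 head=2 tape=0_0[0]11111   (p4,0)→(p4,1,-1)
state=p4 head=1 tape=0_[0]111111   (p4,0)→(p4,1,-1)
state=p4 head=0 tape=0[_]1111111
The non-blank tape span at halt is 0_1111111.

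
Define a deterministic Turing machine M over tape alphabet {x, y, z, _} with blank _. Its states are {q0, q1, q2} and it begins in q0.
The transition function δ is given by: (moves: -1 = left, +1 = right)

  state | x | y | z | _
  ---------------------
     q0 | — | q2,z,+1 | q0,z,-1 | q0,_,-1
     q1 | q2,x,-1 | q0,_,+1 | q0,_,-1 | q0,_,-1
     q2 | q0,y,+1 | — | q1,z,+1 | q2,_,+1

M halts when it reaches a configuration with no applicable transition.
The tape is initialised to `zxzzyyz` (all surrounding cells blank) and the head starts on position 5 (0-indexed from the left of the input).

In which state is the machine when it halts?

q0

q0 | zxzzy[y]z_   read y → write z, move +1, go to q2
q2 | zxzzyz[z]_   read z → write z, move +1, go to q1
q1 | zxzzyzz[_]   read _ → write _, move -1, go to q0
q0 | zxzzyz[z]_   read z → write z, move -1, go to q0
q0 | zxzzy[z]z_   read z → write z, move -1, go to q0
q0 | zxzz[y]zz_   read y → write z, move +1, go to q2
q2 | zxzzz[z]z_   read z → write z, move +1, go to q1
q1 | zxzzzz[z]_   read z → write _, move -1, go to q0
q0 | zxzzz[z]__   read z → write z, move -1, go to q0
q0 | zxzz[z]z__   read z → write z, move -1, go to q0
q0 | zxz[z]zz__   read z → write z, move -1, go to q0
q0 | zx[z]zzz__   read z → write z, move -1, go to q0
q0 | z[x]zzzz__
No transition is defined for (q0, x); M halts in state q0.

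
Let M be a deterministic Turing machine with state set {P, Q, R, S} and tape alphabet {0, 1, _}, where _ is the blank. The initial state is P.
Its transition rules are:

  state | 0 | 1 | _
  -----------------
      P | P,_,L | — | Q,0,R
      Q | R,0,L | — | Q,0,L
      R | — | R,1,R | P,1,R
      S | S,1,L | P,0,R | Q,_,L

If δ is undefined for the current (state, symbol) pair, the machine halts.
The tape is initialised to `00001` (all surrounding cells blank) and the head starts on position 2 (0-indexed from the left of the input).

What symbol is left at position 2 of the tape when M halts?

_

state=P head=2 tape=__00[0]01   (P,0)→(P,_,L)
state=P head=1 tape=__0[0]_01   (P,0)→(P,_,L)
state=P head=0 tape=__[0]__01   (P,0)→(P,_,L)
state=P head=-1 tape=_[_]___01   (P,_)→(Q,0,R)
state=Q head=0 tape=_0[_]__01   (Q,_)→(Q,0,L)
state=Q head=-1 tape=_[0]0__01   (Q,0)→(R,0,L)
state=R head=-2 tape=[_]00__01   (R,_)→(P,1,R)
state=P head=-1 tape=1[0]0__01   (P,0)→(P,_,L)
state=P head=-2 tape=[1]_0__01
Cell 2 holds _ when M halts.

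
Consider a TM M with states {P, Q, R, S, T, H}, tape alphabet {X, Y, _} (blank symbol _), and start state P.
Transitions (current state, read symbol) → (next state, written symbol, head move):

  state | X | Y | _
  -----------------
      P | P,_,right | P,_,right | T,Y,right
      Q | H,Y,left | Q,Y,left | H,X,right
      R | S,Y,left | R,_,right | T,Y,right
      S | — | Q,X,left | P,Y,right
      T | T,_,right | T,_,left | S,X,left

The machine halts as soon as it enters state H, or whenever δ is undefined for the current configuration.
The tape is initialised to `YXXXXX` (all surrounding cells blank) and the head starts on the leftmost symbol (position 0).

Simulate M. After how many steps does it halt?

10

P | [Y]XXXXX__   read Y → write _, move right, go to P
P | _[X]XXXX__   read X → write _, move right, go to P
P | __[X]XXX__   read X → write _, move right, go to P
P | ___[X]XX__   read X → write _, move right, go to P
P | ____[X]X__   read X → write _, move right, go to P
P | _____[X]__   read X → write _, move right, go to P
P | ______[_]_   read _ → write Y, move right, go to T
T | ______Y[_]   read _ → write X, move left, go to S
S | ______[Y]X   read Y → write X, move left, go to Q
Q | _____[_]XX   read _ → write X, move right, go to H
H | _____X[X]X
M halts after 10 transitions.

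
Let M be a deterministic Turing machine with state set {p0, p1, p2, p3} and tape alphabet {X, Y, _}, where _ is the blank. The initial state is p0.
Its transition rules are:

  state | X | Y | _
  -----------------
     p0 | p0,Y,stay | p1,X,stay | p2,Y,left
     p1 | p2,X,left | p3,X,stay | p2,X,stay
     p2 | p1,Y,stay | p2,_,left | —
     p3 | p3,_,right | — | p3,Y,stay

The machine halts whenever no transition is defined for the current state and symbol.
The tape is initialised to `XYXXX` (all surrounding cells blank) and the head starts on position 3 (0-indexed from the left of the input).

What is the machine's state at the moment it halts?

p0 | XYX[X]X_   read X → write Y, move stay, go to p0
p0 | XYX[Y]X_   read Y → write X, move stay, go to p1
p1 | XYX[X]X_   read X → write X, move left, go to p2
p2 | XY[X]XX_   read X → write Y, move stay, go to p1
p1 | XY[Y]XX_   read Y → write X, move stay, go to p3
p3 | XY[X]XX_   read X → write _, move right, go to p3
p3 | XY_[X]X_   read X → write _, move right, go to p3
p3 | XY__[X]_   read X → write _, move right, go to p3
p3 | XY___[_]   read _ → write Y, move stay, go to p3
p3 | XY___[Y]
No transition is defined for (p3, Y); M halts in state p3.

p3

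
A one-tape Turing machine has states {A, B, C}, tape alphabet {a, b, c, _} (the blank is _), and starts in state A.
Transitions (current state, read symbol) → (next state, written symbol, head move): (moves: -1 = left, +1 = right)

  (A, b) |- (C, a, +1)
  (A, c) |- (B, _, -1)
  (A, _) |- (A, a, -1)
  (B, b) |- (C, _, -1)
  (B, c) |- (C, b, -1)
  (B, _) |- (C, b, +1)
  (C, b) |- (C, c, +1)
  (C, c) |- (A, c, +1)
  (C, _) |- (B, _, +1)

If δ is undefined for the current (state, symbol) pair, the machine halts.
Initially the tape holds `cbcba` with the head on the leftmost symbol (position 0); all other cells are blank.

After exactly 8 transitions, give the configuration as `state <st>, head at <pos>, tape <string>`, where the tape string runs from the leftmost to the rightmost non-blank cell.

state C, head at 4, tape b_bcaa

state=A head=0 tape=_[c]bcba   (A,c)→(B,_,-1)
state=B head=-1 tape=[_]_bcba   (B,_)→(C,b,+1)
state=C head=0 tape=b[_]bcba   (C,_)→(B,_,+1)
state=B head=1 tape=b_[b]cba   (B,b)→(C,_,-1)
state=C head=0 tape=b[_]_cba   (C,_)→(B,_,+1)
state=B head=1 tape=b_[_]cba   (B,_)→(C,b,+1)
state=C head=2 tape=b_b[c]ba   (C,c)→(A,c,+1)
state=A head=3 tape=b_bc[b]a   (A,b)→(C,a,+1)
state=C head=4 tape=b_bca[a]
After 8 steps: state C, head at 4, tape b_bcaa.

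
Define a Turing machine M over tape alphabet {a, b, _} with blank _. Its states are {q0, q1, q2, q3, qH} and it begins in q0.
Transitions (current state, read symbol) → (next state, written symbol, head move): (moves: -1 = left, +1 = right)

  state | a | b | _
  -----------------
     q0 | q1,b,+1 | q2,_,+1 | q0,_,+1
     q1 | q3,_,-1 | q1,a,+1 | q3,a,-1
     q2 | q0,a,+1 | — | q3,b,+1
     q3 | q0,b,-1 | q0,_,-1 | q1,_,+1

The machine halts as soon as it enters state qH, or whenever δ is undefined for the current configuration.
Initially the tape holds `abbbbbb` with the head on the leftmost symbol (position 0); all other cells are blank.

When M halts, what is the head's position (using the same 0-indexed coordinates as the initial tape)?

6

state=q0 head=0 tape=[a]bbbbbb_   (q0,a)→(q1,b,+1)
state=q1 head=1 tape=b[b]bbbbb_   (q1,b)→(q1,a,+1)
state=q1 head=2 tape=ba[b]bbbb_   (q1,b)→(q1,a,+1)
state=q1 head=3 tape=baa[b]bbb_   (q1,b)→(q1,a,+1)
state=q1 head=4 tape=baaa[b]bb_   (q1,b)→(q1,a,+1)
state=q1 head=5 tape=baaaa[b]b_   (q1,b)→(q1,a,+1)
state=q1 head=6 tape=baaaaa[b]_   (q1,b)→(q1,a,+1)
state=q1 head=7 tape=baaaaaa[_]   (q1,_)→(q3,a,-1)
state=q3 head=6 tape=baaaaa[a]a   (q3,a)→(q0,b,-1)
state=q0 head=5 tape=baaaa[a]ba   (q0,a)→(q1,b,+1)
state=q1 head=6 tape=baaaab[b]a   (q1,b)→(q1,a,+1)
state=q1 head=7 tape=baaaaba[a]   (q1,a)→(q3,_,-1)
state=q3 head=6 tape=baaaab[a]_   (q3,a)→(q0,b,-1)
state=q0 head=5 tape=baaaa[b]b_   (q0,b)→(q2,_,+1)
state=q2 head=6 tape=baaaa_[b]_
At halt the head is at cell 6.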